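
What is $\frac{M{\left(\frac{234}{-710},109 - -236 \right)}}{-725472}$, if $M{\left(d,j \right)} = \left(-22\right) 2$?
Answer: $\frac{1}{16488} \approx 6.065 \cdot 10^{-5}$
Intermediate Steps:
$M{\left(d,j \right)} = -44$
$\frac{M{\left(\frac{234}{-710},109 - -236 \right)}}{-725472} = - \frac{44}{-725472} = \left(-44\right) \left(- \frac{1}{725472}\right) = \frac{1}{16488}$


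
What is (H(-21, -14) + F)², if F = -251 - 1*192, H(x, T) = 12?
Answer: 185761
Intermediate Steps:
F = -443 (F = -251 - 192 = -443)
(H(-21, -14) + F)² = (12 - 443)² = (-431)² = 185761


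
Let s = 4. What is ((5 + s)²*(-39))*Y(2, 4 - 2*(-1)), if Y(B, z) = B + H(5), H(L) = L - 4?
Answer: -9477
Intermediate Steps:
H(L) = -4 + L
Y(B, z) = 1 + B (Y(B, z) = B + (-4 + 5) = B + 1 = 1 + B)
((5 + s)²*(-39))*Y(2, 4 - 2*(-1)) = ((5 + 4)²*(-39))*(1 + 2) = (9²*(-39))*3 = (81*(-39))*3 = -3159*3 = -9477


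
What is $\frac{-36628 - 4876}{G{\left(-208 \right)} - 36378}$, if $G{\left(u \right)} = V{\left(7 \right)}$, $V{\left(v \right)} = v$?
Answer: $\frac{41504}{36371} \approx 1.1411$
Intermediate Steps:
$G{\left(u \right)} = 7$
$\frac{-36628 - 4876}{G{\left(-208 \right)} - 36378} = \frac{-36628 - 4876}{7 - 36378} = - \frac{41504}{-36371} = \left(-41504\right) \left(- \frac{1}{36371}\right) = \frac{41504}{36371}$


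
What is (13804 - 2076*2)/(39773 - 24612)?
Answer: 9652/15161 ≈ 0.63663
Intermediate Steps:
(13804 - 2076*2)/(39773 - 24612) = (13804 - 4152)/15161 = 9652*(1/15161) = 9652/15161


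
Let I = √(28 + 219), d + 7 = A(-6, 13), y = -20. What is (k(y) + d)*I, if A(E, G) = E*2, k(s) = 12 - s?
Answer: 13*√247 ≈ 204.31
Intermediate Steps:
A(E, G) = 2*E
d = -19 (d = -7 + 2*(-6) = -7 - 12 = -19)
I = √247 ≈ 15.716
(k(y) + d)*I = ((12 - 1*(-20)) - 19)*√247 = ((12 + 20) - 19)*√247 = (32 - 19)*√247 = 13*√247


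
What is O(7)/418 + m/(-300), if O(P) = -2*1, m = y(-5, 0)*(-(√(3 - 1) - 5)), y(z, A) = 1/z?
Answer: -91/62700 - √2/1500 ≈ -0.0023942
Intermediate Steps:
y(z, A) = 1/z
m = -1 + √2/5 (m = (-(√(3 - 1) - 5))/(-5) = -(-1)*(√2 - 5)/5 = -(-1)*(-5 + √2)/5 = -(5 - √2)/5 = -1 + √2/5 ≈ -0.71716)
O(P) = -2
O(7)/418 + m/(-300) = -2/418 + (-1 + √2/5)/(-300) = -2*1/418 + (-1 + √2/5)*(-1/300) = -1/209 + (1/300 - √2/1500) = -91/62700 - √2/1500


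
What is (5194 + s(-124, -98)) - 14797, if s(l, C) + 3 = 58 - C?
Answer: -9450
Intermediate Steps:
s(l, C) = 55 - C (s(l, C) = -3 + (58 - C) = 55 - C)
(5194 + s(-124, -98)) - 14797 = (5194 + (55 - 1*(-98))) - 14797 = (5194 + (55 + 98)) - 14797 = (5194 + 153) - 14797 = 5347 - 14797 = -9450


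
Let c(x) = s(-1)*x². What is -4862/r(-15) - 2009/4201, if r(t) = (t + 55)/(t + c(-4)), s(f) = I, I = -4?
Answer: 806757669/84020 ≈ 9602.0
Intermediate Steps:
s(f) = -4
c(x) = -4*x²
r(t) = (55 + t)/(-64 + t) (r(t) = (t + 55)/(t - 4*(-4)²) = (55 + t)/(t - 4*16) = (55 + t)/(t - 64) = (55 + t)/(-64 + t))
-4862/r(-15) - 2009/4201 = -4862*(-64 - 15)/(55 - 15) - 2009/4201 = -4862/(40/(-79)) - 2009*1/4201 = -4862/((-1/79*40)) - 2009/4201 = -4862/(-40/79) - 2009/4201 = -4862*(-79/40) - 2009/4201 = 192049/20 - 2009/4201 = 806757669/84020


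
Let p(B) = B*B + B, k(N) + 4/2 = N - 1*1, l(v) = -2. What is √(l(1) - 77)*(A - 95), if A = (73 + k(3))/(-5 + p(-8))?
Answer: -4772*I*√79/51 ≈ -831.66*I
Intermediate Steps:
k(N) = -3 + N (k(N) = -2 + (N - 1*1) = -2 + (N - 1) = -2 + (-1 + N) = -3 + N)
p(B) = B + B² (p(B) = B² + B = B + B²)
A = 73/51 (A = (73 + (-3 + 3))/(-5 - 8*(1 - 8)) = (73 + 0)/(-5 - 8*(-7)) = 73/(-5 + 56) = 73/51 ≈ 1.4314)
√(l(1) - 77)*(A - 95) = √(-2 - 77)*(73/51 - 95) = √(-79)*(-4772/51) = (I*√79)*(-4772/51) = -4772*I*√79/51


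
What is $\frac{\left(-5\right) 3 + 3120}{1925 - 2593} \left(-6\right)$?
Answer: $\frac{9315}{334} \approx 27.889$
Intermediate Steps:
$\frac{\left(-5\right) 3 + 3120}{1925 - 2593} \left(-6\right) = \frac{-15 + 3120}{-668} \left(-6\right) = 3105 \left(- \frac{1}{668}\right) \left(-6\right) = \left(- \frac{3105}{668}\right) \left(-6\right) = \frac{9315}{334}$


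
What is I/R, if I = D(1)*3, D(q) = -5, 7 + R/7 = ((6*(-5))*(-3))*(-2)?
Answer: 15/1309 ≈ 0.011459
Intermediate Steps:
R = -1309 (R = -49 + 7*(((6*(-5))*(-3))*(-2)) = -49 + 7*(-30*(-3)*(-2)) = -49 + 7*(90*(-2)) = -49 + 7*(-180) = -49 - 1260 = -1309)
I = -15 (I = -5*3 = -15)
I/R = -15/(-1309) = -1/1309*(-15) = 15/1309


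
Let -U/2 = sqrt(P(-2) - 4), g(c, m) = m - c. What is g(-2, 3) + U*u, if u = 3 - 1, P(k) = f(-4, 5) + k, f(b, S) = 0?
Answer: 5 - 4*I*sqrt(6) ≈ 5.0 - 9.798*I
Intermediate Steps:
P(k) = k (P(k) = 0 + k = k)
U = -2*I*sqrt(6) (U = -2*sqrt(-2 - 4) = -2*I*sqrt(6) ≈ -4.899*I)
u = 2
g(-2, 3) + U*u = (3 - 1*(-2)) - 2*I*sqrt(6)*2 = (3 + 2) - 4*I*sqrt(6) = 5 - 4*I*sqrt(6)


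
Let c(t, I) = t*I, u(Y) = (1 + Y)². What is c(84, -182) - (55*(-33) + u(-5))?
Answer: -13489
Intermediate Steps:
c(t, I) = I*t
c(84, -182) - (55*(-33) + u(-5)) = -182*84 - (55*(-33) + (1 - 5)²) = -15288 - (-1815 + (-4)²) = -15288 - (-1815 + 16) = -15288 - 1*(-1799) = -15288 + 1799 = -13489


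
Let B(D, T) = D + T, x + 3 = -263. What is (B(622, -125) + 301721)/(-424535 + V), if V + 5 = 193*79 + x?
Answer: -302218/409559 ≈ -0.73791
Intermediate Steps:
x = -266 (x = -3 - 263 = -266)
V = 14976 (V = -5 + (193*79 - 266) = -5 + (15247 - 266) = -5 + 14981 = 14976)
(B(622, -125) + 301721)/(-424535 + V) = ((622 - 125) + 301721)/(-424535 + 14976) = (497 + 301721)/(-409559) = 302218*(-1/409559) = -302218/409559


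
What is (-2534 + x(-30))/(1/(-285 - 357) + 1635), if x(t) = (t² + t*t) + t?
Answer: -490488/1049669 ≈ -0.46728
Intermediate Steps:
x(t) = t + 2*t² (x(t) = (t² + t²) + t = 2*t² + t = t + 2*t²)
(-2534 + x(-30))/(1/(-285 - 357) + 1635) = (-2534 - 30*(1 + 2*(-30)))/(1/(-285 - 357) + 1635) = (-2534 - 30*(1 - 60))/(1/(-642) + 1635) = (-2534 - 30*(-59))/(-1/642 + 1635) = (-2534 + 1770)/(1049669/642) = -764*642/1049669 = -490488/1049669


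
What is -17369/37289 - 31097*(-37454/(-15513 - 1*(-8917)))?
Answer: -21715437652953/122979122 ≈ -1.7658e+5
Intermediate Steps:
-17369/37289 - 31097*(-37454/(-15513 - 1*(-8917))) = -17369*1/37289 - 31097*(-37454/(-15513 + 8917)) = -17369/37289 - 31097/((-6596*(-1/37454))) = -17369/37289 - 31097/3298/18727 = -17369/37289 - 31097*18727/3298 = -17369/37289 - 582353519/3298 = -21715437652953/122979122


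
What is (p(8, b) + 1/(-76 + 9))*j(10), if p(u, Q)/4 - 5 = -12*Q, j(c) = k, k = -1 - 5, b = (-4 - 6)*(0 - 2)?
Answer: 377886/67 ≈ 5640.1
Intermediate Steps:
b = 20 (b = -10*(-2) = 20)
k = -6
j(c) = -6
p(u, Q) = 20 - 48*Q (p(u, Q) = 20 + 4*(-12*Q) = 20 - 48*Q)
(p(8, b) + 1/(-76 + 9))*j(10) = ((20 - 48*20) + 1/(-76 + 9))*(-6) = ((20 - 960) + 1/(-67))*(-6) = (-940 - 1/67)*(-6) = -62981/67*(-6) = 377886/67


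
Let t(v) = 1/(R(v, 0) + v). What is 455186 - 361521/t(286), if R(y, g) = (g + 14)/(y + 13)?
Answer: -30784067474/299 ≈ -1.0296e+8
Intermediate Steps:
R(y, g) = (14 + g)/(13 + y)
t(v) = 1/(v + 14/(13 + v)) (t(v) = 1/((14 + 0)/(13 + v) + v) = 1/(14/(13 + v) + v) = 1/(v + 14/(13 + v)))
455186 - 361521/t(286) = 455186 - 361521/((13 + 286)/(14 + 286*(13 + 286))) = 455186 - 361521/(299/(14 + 286*299)) = 455186 - 361521/(299/(14 + 85514)) = 455186 - 361521/(299/85528) = 455186 - 361521/((1/85528)*299) = 455186 - 361521/299/85528 = 455186 - 361521*85528/299 = 455186 - 1*30920168088/299 = 455186 - 30920168088/299 = -30784067474/299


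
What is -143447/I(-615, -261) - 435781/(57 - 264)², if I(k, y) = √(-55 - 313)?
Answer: -18947/1863 + 143447*I*√23/92 ≈ -10.17 + 7477.7*I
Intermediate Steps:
I(k, y) = 4*I*√23 (I(k, y) = √(-368) = 4*I*√23)
-143447/I(-615, -261) - 435781/(57 - 264)² = -143447*(-I*√23/92) - 435781/(57 - 264)² = -(-143447)*I*√23/92 - 435781/((-207)²) = 143447*I*√23/92 - 435781/42849 = 143447*I*√23/92 - 435781*1/42849 = 143447*I*√23/92 - 18947/1863 = -18947/1863 + 143447*I*√23/92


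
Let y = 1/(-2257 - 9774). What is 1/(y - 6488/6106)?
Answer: -36730643/39031617 ≈ -0.94105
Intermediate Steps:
y = -1/12031 (y = 1/(-12031) = -1/12031 ≈ -8.3119e-5)
1/(y - 6488/6106) = 1/(-1/12031 - 6488/6106) = 1/(-1/12031 - 6488*1/6106) = 1/(-1/12031 - 3244/3053) = 1/(-39031617/36730643) = -36730643/39031617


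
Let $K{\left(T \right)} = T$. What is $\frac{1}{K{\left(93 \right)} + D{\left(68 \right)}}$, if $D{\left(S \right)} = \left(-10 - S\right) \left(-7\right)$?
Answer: $\frac{1}{639} \approx 0.0015649$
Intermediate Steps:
$D{\left(S \right)} = 70 + 7 S$
$\frac{1}{K{\left(93 \right)} + D{\left(68 \right)}} = \frac{1}{93 + \left(70 + 7 \cdot 68\right)} = \frac{1}{93 + \left(70 + 476\right)} = \frac{1}{93 + 546} = \frac{1}{639}$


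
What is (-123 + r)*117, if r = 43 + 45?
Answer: -4095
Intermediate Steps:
r = 88
(-123 + r)*117 = (-123 + 88)*117 = -35*117 = -4095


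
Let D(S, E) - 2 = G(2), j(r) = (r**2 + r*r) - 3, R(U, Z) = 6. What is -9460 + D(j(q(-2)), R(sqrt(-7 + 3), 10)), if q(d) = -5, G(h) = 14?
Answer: -9444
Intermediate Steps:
j(r) = -3 + 2*r**2 (j(r) = (r**2 + r**2) - 3 = 2*r**2 - 3 = -3 + 2*r**2)
D(S, E) = 16 (D(S, E) = 2 + 14 = 16)
-9460 + D(j(q(-2)), R(sqrt(-7 + 3), 10)) = -9460 + 16 = -9444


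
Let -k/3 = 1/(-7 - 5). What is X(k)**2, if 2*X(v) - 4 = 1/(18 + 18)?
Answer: 21025/5184 ≈ 4.0557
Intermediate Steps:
k = 1/4 (k = -3/(-7 - 5) = -3/(-12) = -3*(-1/12) = 1/4 ≈ 0.25000)
X(v) = 145/72 (X(v) = 2 + 1/(2*(18 + 18)) = 2 + (1/2)/36 = 2 + (1/2)*(1/36) = 2 + 1/72 = 145/72)
X(k)**2 = (145/72)**2 = 21025/5184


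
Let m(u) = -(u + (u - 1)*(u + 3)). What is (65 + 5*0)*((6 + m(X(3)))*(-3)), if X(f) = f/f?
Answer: -975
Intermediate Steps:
X(f) = 1
m(u) = -u - (-1 + u)*(3 + u) (m(u) = -(u + (-1 + u)*(3 + u)) = -u - (-1 + u)*(3 + u))
(65 + 5*0)*((6 + m(X(3)))*(-3)) = (65 + 5*0)*((6 + (3 - 1*1**2 - 3*1))*(-3)) = (65 + 0)*((6 + (3 - 1*1 - 3))*(-3)) = 65*((6 + (3 - 1 - 3))*(-3)) = 65*((6 - 1)*(-3)) = 65*(5*(-3)) = 65*(-15) = -975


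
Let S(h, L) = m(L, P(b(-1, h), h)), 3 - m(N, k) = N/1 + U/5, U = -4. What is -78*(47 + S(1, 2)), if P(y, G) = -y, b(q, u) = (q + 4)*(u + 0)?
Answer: -19032/5 ≈ -3806.4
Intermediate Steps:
b(q, u) = u*(4 + q) (b(q, u) = (4 + q)*u = u*(4 + q))
m(N, k) = 19/5 - N (m(N, k) = 3 - (N/1 - 4/5) = 3 - (N*1 - 4*⅕) = 3 - (N - ⅘) = 3 - (-⅘ + N) = 3 + (⅘ - N) = 19/5 - N)
S(h, L) = 19/5 - L
-78*(47 + S(1, 2)) = -78*(47 + (19/5 - 1*2)) = -78*(47 + (19/5 - 2)) = -78*(47 + 9/5) = -78*244/5 = -19032/5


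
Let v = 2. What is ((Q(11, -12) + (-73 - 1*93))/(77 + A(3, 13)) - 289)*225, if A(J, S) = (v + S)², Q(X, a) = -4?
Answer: -9837900/151 ≈ -65152.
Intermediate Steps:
A(J, S) = (2 + S)²
((Q(11, -12) + (-73 - 1*93))/(77 + A(3, 13)) - 289)*225 = ((-4 + (-73 - 1*93))/(77 + (2 + 13)²) - 289)*225 = ((-4 + (-73 - 93))/(77 + 15²) - 289)*225 = ((-4 - 166)/(77 + 225) - 289)*225 = (-170/302 - 289)*225 = (-170*1/302 - 289)*225 = (-85/151 - 289)*225 = -43724/151*225 = -9837900/151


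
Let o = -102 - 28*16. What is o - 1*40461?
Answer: -41011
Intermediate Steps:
o = -550 (o = -102 - 448 = -550)
o - 1*40461 = -550 - 1*40461 = -550 - 40461 = -41011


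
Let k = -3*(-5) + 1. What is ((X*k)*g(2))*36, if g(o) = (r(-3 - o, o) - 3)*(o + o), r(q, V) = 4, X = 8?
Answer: 18432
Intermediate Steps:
k = 16 (k = 15 + 1 = 16)
g(o) = 2*o (g(o) = (4 - 3)*(o + o) = 1*(2*o) = 2*o)
((X*k)*g(2))*36 = ((8*16)*(2*2))*36 = (128*4)*36 = 512*36 = 18432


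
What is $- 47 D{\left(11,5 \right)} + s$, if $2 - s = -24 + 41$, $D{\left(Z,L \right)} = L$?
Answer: $-250$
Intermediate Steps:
$s = -15$ ($s = 2 - \left(-24 + 41\right) = 2 - 17 = -15$)
$- 47 D{\left(11,5 \right)} + s = \left(-47\right) 5 - 15 = -235 - 15 = -250$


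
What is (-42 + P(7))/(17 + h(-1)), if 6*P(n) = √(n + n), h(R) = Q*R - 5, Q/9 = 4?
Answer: 7/4 - √14/144 ≈ 1.7240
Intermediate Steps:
Q = 36 (Q = 9*4 = 36)
h(R) = -5 + 36*R (h(R) = 36*R - 5 = -5 + 36*R)
P(n) = √2*√n/6 (P(n) = √(n + n)/6 = √(2*n)/6 = (√2*√n)/6 = √2*√n/6)
(-42 + P(7))/(17 + h(-1)) = (-42 + √2*√7/6)/(17 + (-5 + 36*(-1))) = (-42 + √14/6)/(17 + (-5 - 36)) = (-42 + √14/6)/(17 - 41) = (-42 + √14/6)/(-24) = -(-42 + √14/6)/24 = 7/4 - √14/144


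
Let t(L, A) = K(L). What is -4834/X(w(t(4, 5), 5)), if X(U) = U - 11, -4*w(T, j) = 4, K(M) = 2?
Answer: 2417/6 ≈ 402.83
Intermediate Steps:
t(L, A) = 2
w(T, j) = -1 (w(T, j) = -¼*4 = -1)
X(U) = -11 + U
-4834/X(w(t(4, 5), 5)) = -4834/(-11 - 1) = -4834/(-12) = -4834*(-1/12) = 2417/6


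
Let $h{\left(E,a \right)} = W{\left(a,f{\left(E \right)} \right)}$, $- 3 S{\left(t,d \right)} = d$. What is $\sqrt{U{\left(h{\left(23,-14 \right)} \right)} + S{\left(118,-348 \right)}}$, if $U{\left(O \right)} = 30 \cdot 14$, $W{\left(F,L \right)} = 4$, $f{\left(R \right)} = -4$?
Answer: $2 \sqrt{134} \approx 23.152$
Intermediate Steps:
$S{\left(t,d \right)} = - \frac{d}{3}$
$h{\left(E,a \right)} = 4$
$U{\left(O \right)} = 420$
$\sqrt{U{\left(h{\left(23,-14 \right)} \right)} + S{\left(118,-348 \right)}} = \sqrt{420 - -116} = \sqrt{420 + 116} = \sqrt{536} = 2 \sqrt{134}$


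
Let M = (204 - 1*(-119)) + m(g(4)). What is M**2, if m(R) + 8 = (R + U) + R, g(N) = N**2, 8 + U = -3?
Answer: 112896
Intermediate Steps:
U = -11 (U = -8 - 3 = -11)
m(R) = -19 + 2*R (m(R) = -8 + ((R - 11) + R) = -8 + ((-11 + R) + R) = -8 + (-11 + 2*R) = -19 + 2*R)
M = 336 (M = (204 - 1*(-119)) + (-19 + 2*4**2) = (204 + 119) + (-19 + 2*16) = 323 + (-19 + 32) = 323 + 13 = 336)
M**2 = 336**2 = 112896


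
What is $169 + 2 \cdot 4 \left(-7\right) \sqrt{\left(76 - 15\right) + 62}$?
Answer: $169 - 56 \sqrt{123} \approx -452.07$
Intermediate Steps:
$169 + 2 \cdot 4 \left(-7\right) \sqrt{\left(76 - 15\right) + 62} = 169 + 8 \left(-7\right) \sqrt{61 + 62} = 169 - 56 \sqrt{123}$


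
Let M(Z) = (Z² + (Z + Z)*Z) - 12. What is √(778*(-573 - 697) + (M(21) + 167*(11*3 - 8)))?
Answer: I*√982574 ≈ 991.25*I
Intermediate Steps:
M(Z) = -12 + 3*Z² (M(Z) = (Z² + (2*Z)*Z) - 12 = (Z² + 2*Z²) - 12 = 3*Z² - 12 = -12 + 3*Z²)
√(778*(-573 - 697) + (M(21) + 167*(11*3 - 8))) = √(778*(-573 - 697) + ((-12 + 3*21²) + 167*(11*3 - 8))) = √(778*(-1270) + ((-12 + 3*441) + 167*(33 - 8))) = √(-988060 + ((-12 + 1323) + 167*25)) = √(-988060 + (1311 + 4175)) = √(-988060 + 5486) = √(-982574) = I*√982574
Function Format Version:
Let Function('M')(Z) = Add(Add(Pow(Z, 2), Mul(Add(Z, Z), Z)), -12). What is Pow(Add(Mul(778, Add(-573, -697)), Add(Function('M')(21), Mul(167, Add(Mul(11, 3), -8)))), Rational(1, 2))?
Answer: Mul(I, Pow(982574, Rational(1, 2))) ≈ Mul(991.25, I)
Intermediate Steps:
Function('M')(Z) = Add(-12, Mul(3, Pow(Z, 2))) (Function('M')(Z) = Add(Add(Pow(Z, 2), Mul(Mul(2, Z), Z)), -12) = Add(Add(Pow(Z, 2), Mul(2, Pow(Z, 2))), -12) = Add(Mul(3, Pow(Z, 2)), -12) = Add(-12, Mul(3, Pow(Z, 2))))
Pow(Add(Mul(778, Add(-573, -697)), Add(Function('M')(21), Mul(167, Add(Mul(11, 3), -8)))), Rational(1, 2)) = Pow(Add(Mul(778, Add(-573, -697)), Add(Add(-12, Mul(3, Pow(21, 2))), Mul(167, Add(Mul(11, 3), -8)))), Rational(1, 2)) = Pow(Add(Mul(778, -1270), Add(Add(-12, Mul(3, 441)), Mul(167, Add(33, -8)))), Rational(1, 2)) = Pow(Add(-988060, Add(Add(-12, 1323), Mul(167, 25))), Rational(1, 2)) = Pow(Add(-988060, Add(1311, 4175)), Rational(1, 2)) = Pow(Add(-988060, 5486), Rational(1, 2)) = Pow(-982574, Rational(1, 2)) = Mul(I, Pow(982574, Rational(1, 2)))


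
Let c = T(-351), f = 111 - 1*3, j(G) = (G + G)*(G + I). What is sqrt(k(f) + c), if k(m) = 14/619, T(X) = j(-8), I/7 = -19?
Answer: sqrt(864419882)/619 ≈ 47.498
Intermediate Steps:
I = -133 (I = 7*(-19) = -133)
j(G) = 2*G*(-133 + G) (j(G) = (G + G)*(G - 133) = (2*G)*(-133 + G) = 2*G*(-133 + G))
f = 108 (f = 111 - 3 = 108)
T(X) = 2256 (T(X) = 2*(-8)*(-133 - 8) = 2*(-8)*(-141) = 2256)
k(m) = 14/619 (k(m) = 14*(1/619) = 14/619)
c = 2256
sqrt(k(f) + c) = sqrt(14/619 + 2256) = sqrt(1396478/619) = sqrt(864419882)/619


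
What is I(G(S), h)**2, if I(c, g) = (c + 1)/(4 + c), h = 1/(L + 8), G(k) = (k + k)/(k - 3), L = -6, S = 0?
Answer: 1/16 ≈ 0.062500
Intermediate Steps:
G(k) = 2*k/(-3 + k) (G(k) = (2*k)/(-3 + k) = 2*k/(-3 + k))
h = 1/2 (h = 1/(-6 + 8) = 1/2 ≈ 0.50000)
I(c, g) = (1 + c)/(4 + c)
I(G(S), h)**2 = ((1 + 2*0/(-3 + 0))/(4 + 2*0/(-3 + 0)))**2 = ((1 + 2*0/(-3))/(4 + 2*0/(-3)))**2 = ((1 + 2*0*(-1/3))/(4 + 2*0*(-1/3)))**2 = ((1 + 0)/(4 + 0))**2 = (1/4)**2 = 1/16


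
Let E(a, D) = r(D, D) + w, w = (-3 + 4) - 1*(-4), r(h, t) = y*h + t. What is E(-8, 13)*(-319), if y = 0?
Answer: -5742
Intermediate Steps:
r(h, t) = t (r(h, t) = 0*h + t = 0 + t = t)
w = 5 (w = 1 + 4 = 5)
E(a, D) = 5 + D (E(a, D) = D + 5 = 5 + D)
E(-8, 13)*(-319) = (5 + 13)*(-319) = 18*(-319) = -5742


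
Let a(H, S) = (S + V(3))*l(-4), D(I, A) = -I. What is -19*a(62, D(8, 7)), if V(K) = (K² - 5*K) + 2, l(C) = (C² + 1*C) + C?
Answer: 1824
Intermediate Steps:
l(C) = C² + 2*C (l(C) = (C² + C) + C = (C + C²) + C = C² + 2*C)
V(K) = 2 + K² - 5*K
a(H, S) = -32 + 8*S (a(H, S) = (S + (2 + 3² - 5*3))*(-4*(2 - 4)) = (S + (2 + 9 - 15))*(-4*(-2)) = (S - 4)*8 = (-4 + S)*8 = -32 + 8*S)
-19*a(62, D(8, 7)) = -19*(-32 + 8*(-1*8)) = -19*(-32 + 8*(-8)) = -19*(-32 - 64) = -19*(-96) = 1824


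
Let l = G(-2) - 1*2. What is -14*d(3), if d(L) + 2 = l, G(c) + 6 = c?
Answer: 168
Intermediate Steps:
G(c) = -6 + c
l = -10 (l = (-6 - 2) - 1*2 = -8 - 2 = -10)
d(L) = -12 (d(L) = -2 - 10 = -12)
-14*d(3) = -14*(-12) = 168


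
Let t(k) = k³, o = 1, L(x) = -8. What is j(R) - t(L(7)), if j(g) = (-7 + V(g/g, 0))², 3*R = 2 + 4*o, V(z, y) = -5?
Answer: 656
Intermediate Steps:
R = 2 (R = (2 + 4*1)/3 = (2 + 4)/3 = (⅓)*6 = 2)
j(g) = 144 (j(g) = (-7 - 5)² = (-12)² = 144)
j(R) - t(L(7)) = 144 - 1*(-8)³ = 144 - 1*(-512) = 144 + 512 = 656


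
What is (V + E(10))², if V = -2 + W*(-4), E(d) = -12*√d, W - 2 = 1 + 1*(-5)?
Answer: 1476 - 144*√10 ≈ 1020.6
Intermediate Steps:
W = -2 (W = 2 + (1 + 1*(-5)) = 2 + (1 - 5) = 2 - 4 = -2)
V = 6 (V = -2 - 2*(-4) = -2 + 8 = 6)
(V + E(10))² = (6 - 12*√10)²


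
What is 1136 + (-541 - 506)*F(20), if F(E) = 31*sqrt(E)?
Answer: 1136 - 64914*sqrt(5) ≈ -1.4402e+5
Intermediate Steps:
1136 + (-541 - 506)*F(20) = 1136 + (-541 - 506)*(31*sqrt(20)) = 1136 - 32457*2*sqrt(5) = 1136 - 64914*sqrt(5)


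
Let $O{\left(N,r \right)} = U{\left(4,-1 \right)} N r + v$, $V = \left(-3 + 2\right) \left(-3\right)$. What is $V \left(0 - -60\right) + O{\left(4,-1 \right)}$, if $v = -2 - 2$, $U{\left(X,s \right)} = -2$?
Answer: $184$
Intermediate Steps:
$V = 3$ ($V = \left(-1\right) \left(-3\right) = 3$)
$v = -4$ ($v = -2 - 2 = -4$)
$O{\left(N,r \right)} = -4 - 2 N r$ ($O{\left(N,r \right)} = - 2 N r - 4 = -4 - 2 N r$)
$V \left(0 - -60\right) + O{\left(4,-1 \right)} = 3 \left(0 - -60\right) - \left(4 + 8 \left(-1\right)\right) = 3 \left(0 + 60\right) + \left(-4 + 8\right) = 3 \cdot 60 + 4 = 180 + 4 = 184$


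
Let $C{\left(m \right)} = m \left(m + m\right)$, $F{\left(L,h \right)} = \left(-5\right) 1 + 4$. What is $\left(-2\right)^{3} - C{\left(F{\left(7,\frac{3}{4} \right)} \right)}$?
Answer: $-10$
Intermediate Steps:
$F{\left(L,h \right)} = -1$ ($F{\left(L,h \right)} = -5 + 4 = -1$)
$C{\left(m \right)} = 2 m^{2}$ ($C{\left(m \right)} = m 2 m = 2 m^{2}$)
$\left(-2\right)^{3} - C{\left(F{\left(7,\frac{3}{4} \right)} \right)} = \left(-2\right)^{3} - 2 \left(-1\right)^{2} = -8 - 2 \cdot 1 = -8 - 2 = -10$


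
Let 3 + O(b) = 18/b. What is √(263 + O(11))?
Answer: √31658/11 ≈ 16.175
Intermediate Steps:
O(b) = -3 + 18/b
√(263 + O(11)) = √(263 + (-3 + 18/11)) = √(263 - 15/11) = √(2878/11) = √31658/11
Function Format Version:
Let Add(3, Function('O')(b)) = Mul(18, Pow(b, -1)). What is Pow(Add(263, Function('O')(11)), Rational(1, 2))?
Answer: Mul(Rational(1, 11), Pow(31658, Rational(1, 2))) ≈ 16.175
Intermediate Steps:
Function('O')(b) = Add(-3, Mul(18, Pow(b, -1)))
Pow(Add(263, Function('O')(11)), Rational(1, 2)) = Pow(Add(263, Add(-3, Mul(18, Pow(11, -1)))), Rational(1, 2)) = Pow(Add(263, Add(-3, Mul(18, Rational(1, 11)))), Rational(1, 2)) = Pow(Add(263, Add(-3, Rational(18, 11))), Rational(1, 2)) = Pow(Add(263, Rational(-15, 11)), Rational(1, 2)) = Pow(Rational(2878, 11), Rational(1, 2)) = Mul(Rational(1, 11), Pow(31658, Rational(1, 2)))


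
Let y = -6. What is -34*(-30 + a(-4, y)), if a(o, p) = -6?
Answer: 1224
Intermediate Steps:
-34*(-30 + a(-4, y)) = -34*(-30 - 6) = -34*(-36) = 1224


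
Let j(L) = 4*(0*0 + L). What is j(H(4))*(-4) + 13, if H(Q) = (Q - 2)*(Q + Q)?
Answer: -243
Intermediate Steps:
H(Q) = 2*Q*(-2 + Q) (H(Q) = (-2 + Q)*(2*Q) = 2*Q*(-2 + Q))
j(L) = 4*L (j(L) = 4*(0 + L) = 4*L)
j(H(4))*(-4) + 13 = (4*(2*4*(-2 + 4)))*(-4) + 13 = (4*(2*4*2))*(-4) + 13 = (4*16)*(-4) + 13 = 64*(-4) + 13 = -256 + 13 = -243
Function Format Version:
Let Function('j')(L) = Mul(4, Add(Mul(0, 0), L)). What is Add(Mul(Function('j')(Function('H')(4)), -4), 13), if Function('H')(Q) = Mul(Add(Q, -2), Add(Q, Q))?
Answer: -243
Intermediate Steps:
Function('H')(Q) = Mul(2, Q, Add(-2, Q)) (Function('H')(Q) = Mul(Add(-2, Q), Mul(2, Q)) = Mul(2, Q, Add(-2, Q)))
Function('j')(L) = Mul(4, L) (Function('j')(L) = Mul(4, Add(0, L)) = Mul(4, L))
Add(Mul(Function('j')(Function('H')(4)), -4), 13) = Add(Mul(Mul(4, Mul(2, 4, Add(-2, 4))), -4), 13) = Add(Mul(Mul(4, Mul(2, 4, 2)), -4), 13) = Add(Mul(Mul(4, 16), -4), 13) = Add(Mul(64, -4), 13) = Add(-256, 13) = -243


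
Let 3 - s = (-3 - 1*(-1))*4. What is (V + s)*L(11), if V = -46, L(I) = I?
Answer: -385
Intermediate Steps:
s = 11 (s = 3 - (-3 - 1*(-1))*4 = 3 - (-3 + 1)*4 = 3 - (-2)*4 = 3 - 1*(-8) = 3 + 8 = 11)
(V + s)*L(11) = (-46 + 11)*11 = -35*11 = -385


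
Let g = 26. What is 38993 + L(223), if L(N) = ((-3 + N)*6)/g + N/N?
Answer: 507582/13 ≈ 39045.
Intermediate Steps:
L(N) = 4/13 + 3*N/13 (L(N) = ((-3 + N)*6)/26 + N/N = (-18 + 6*N)*(1/26) + 1 = (-9/13 + 3*N/13) + 1 = 4/13 + 3*N/13)
38993 + L(223) = 38993 + (4/13 + (3/13)*223) = 38993 + (4/13 + 669/13) = 38993 + 673/13 = 507582/13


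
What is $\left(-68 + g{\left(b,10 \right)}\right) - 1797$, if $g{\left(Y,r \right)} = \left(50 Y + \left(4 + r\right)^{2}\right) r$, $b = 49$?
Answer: $24595$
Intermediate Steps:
$g{\left(Y,r \right)} = r \left(\left(4 + r\right)^{2} + 50 Y\right)$ ($g{\left(Y,r \right)} = \left(\left(4 + r\right)^{2} + 50 Y\right) r = r \left(\left(4 + r\right)^{2} + 50 Y\right)$)
$\left(-68 + g{\left(b,10 \right)}\right) - 1797 = \left(-68 + 10 \left(\left(4 + 10\right)^{2} + 50 \cdot 49\right)\right) - 1797 = \left(-68 + 10 \left(14^{2} + 2450\right)\right) - 1797 = \left(-68 + 10 \left(196 + 2450\right)\right) - 1797 = \left(-68 + 10 \cdot 2646\right) - 1797 = \left(-68 + 26460\right) - 1797 = 26392 - 1797 = 24595$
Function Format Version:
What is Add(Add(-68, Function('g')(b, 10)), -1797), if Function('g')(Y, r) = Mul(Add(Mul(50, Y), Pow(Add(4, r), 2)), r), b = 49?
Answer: 24595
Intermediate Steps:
Function('g')(Y, r) = Mul(r, Add(Pow(Add(4, r), 2), Mul(50, Y))) (Function('g')(Y, r) = Mul(Add(Pow(Add(4, r), 2), Mul(50, Y)), r) = Mul(r, Add(Pow(Add(4, r), 2), Mul(50, Y))))
Add(Add(-68, Function('g')(b, 10)), -1797) = Add(Add(-68, Mul(10, Add(Pow(Add(4, 10), 2), Mul(50, 49)))), -1797) = Add(Add(-68, Mul(10, Add(Pow(14, 2), 2450))), -1797) = Add(Add(-68, Mul(10, Add(196, 2450))), -1797) = Add(Add(-68, Mul(10, 2646)), -1797) = Add(Add(-68, 26460), -1797) = Add(26392, -1797) = 24595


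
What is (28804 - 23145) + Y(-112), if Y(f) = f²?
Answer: 18203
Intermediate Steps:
(28804 - 23145) + Y(-112) = (28804 - 23145) + (-112)² = 5659 + 12544 = 18203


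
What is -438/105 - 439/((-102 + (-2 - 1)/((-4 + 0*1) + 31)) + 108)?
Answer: -146023/1855 ≈ -78.719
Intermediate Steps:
-438/105 - 439/((-102 + (-2 - 1)/((-4 + 0*1) + 31)) + 108) = -438*1/105 - 439/((-102 - 3/((-4 + 0) + 31)) + 108) = -146/35 - 439/((-102 - 3/(-4 + 31)) + 108) = -146/35 - 439/((-102 - 3/27) + 108) = -146/35 - 439/((-102 - 3*1/27) + 108) = -146/35 - 439/((-102 - ⅑) + 108) = -146/35 - 439/(-919/9 + 108) = -146/35 - 439/53/9 = -146/35 - 439*9/53 = -146/35 - 3951/53 = -146023/1855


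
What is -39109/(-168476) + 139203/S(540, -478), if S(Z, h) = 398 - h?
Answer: 69900667/439241 ≈ 159.14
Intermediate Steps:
-39109/(-168476) + 139203/S(540, -478) = -39109/(-168476) + 139203/(398 - 1*(-478)) = -39109*(-1/168476) + 139203/(398 + 478) = 5587/24068 + 139203/876 = 5587/24068 + 139203*(1/876) = 5587/24068 + 46401/292 = 69900667/439241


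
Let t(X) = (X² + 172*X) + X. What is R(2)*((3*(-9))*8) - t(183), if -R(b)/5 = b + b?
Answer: -60828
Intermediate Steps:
R(b) = -10*b (R(b) = -5*(b + b) = -10*b)
t(X) = X² + 173*X
R(2)*((3*(-9))*8) - t(183) = (-10*2)*((3*(-9))*8) - 183*(173 + 183) = -(-540)*8 - 183*356 = -20*(-216) - 1*65148 = 4320 - 65148 = -60828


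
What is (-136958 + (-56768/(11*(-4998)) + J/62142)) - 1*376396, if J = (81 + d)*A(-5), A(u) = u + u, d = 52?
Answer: -146153430134149/284703573 ≈ -5.1335e+5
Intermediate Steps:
A(u) = 2*u
J = -1330 (J = (81 + 52)*(2*(-5)) = 133*(-10) = -1330)
(-136958 + (-56768/(11*(-4998)) + J/62142)) - 1*376396 = (-136958 + (-56768/(11*(-4998)) - 1330/62142)) - 1*376396 = (-136958 + (-56768/(-54978) - 1330*1/62142)) - 376396 = (-136958 + (-56768*(-1/54978) - 665/31071)) - 376396 = (-136958 + (28384/27489 - 665/31071)) - 376396 = (-136958 + 287879693/284703573) - 376396 = -38992144071241/284703573 - 376396 = -146153430134149/284703573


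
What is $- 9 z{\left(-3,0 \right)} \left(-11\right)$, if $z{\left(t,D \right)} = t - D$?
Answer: $-297$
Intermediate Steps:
$- 9 z{\left(-3,0 \right)} \left(-11\right) = - 9 \left(-3 - 0\right) \left(-11\right) = - 9 \left(-3 + 0\right) \left(-11\right) = \left(-9\right) \left(-3\right) \left(-11\right) = 27 \left(-11\right) = -297$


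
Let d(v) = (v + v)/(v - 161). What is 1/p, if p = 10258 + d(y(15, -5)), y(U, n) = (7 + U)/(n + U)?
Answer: 397/4072415 ≈ 9.7485e-5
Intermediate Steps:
y(U, n) = (7 + U)/(U + n)
d(v) = 2*v/(-161 + v) (d(v) = (2*v)/(-161 + v) = 2*v/(-161 + v))
p = 4072415/397 (p = 10258 + 2*((7 + 15)/(15 - 5))/(-161 + (7 + 15)/(15 - 5)) = 10258 + 2*(22/10)/(-161 + 22/10) = 10258 + 2*((⅒)*22)/(-161 + (⅒)*22) = 10258 + 2*(11/5)/(-161 + 11/5) = 10258 + 2*(11/5)/(-794/5) = 10258 + 2*(11/5)*(-5/794) = 10258 - 11/397 = 4072415/397 ≈ 10258.)
1/p = 1/(4072415/397) = 397/4072415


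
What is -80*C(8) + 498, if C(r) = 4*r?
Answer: -2062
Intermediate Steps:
-80*C(8) + 498 = -320*8 + 498 = -80*32 + 498 = -2560 + 498 = -2062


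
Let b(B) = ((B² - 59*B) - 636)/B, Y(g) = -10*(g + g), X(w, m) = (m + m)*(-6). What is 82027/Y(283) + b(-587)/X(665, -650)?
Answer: -2360696911/161967975 ≈ -14.575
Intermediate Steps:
X(w, m) = -12*m (X(w, m) = (2*m)*(-6) = -12*m)
Y(g) = -20*g
b(B) = (-636 + B² - 59*B)/B
82027/Y(283) + b(-587)/X(665, -650) = 82027/((-20*283)) + (-59 - 587 - 636/(-587))/((-12*(-650))) = 82027/(-5660) + (-59 - 587 - 636*(-1/587))/7800 = 82027*(-1/5660) + (-59 - 587 + 636/587)*(1/7800) = -82027/5660 - 378566/587*1/7800 = -82027/5660 - 189283/2289300 = -2360696911/161967975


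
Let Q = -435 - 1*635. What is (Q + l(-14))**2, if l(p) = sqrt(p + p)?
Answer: 1144872 - 4280*I*sqrt(7) ≈ 1.1449e+6 - 11324.0*I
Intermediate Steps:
Q = -1070 (Q = -435 - 635 = -1070)
l(p) = sqrt(2)*sqrt(p) (l(p) = sqrt(2*p) = sqrt(2)*sqrt(p))
(Q + l(-14))**2 = (-1070 + sqrt(2)*sqrt(-14))**2 = (-1070 + sqrt(2)*(I*sqrt(14)))**2 = (-1070 + 2*I*sqrt(7))**2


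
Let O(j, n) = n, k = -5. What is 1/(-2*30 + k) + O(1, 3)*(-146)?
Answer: -28471/65 ≈ -438.02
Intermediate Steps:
1/(-2*30 + k) + O(1, 3)*(-146) = 1/(-2*30 - 5) + 3*(-146) = 1/(-60 - 5) - 438 = 1/(-65) - 438 = -1/65 - 438 = -28471/65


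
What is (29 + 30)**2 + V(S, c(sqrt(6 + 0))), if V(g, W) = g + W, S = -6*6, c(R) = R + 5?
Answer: 3450 + sqrt(6) ≈ 3452.4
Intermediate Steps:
c(R) = 5 + R
S = -36
V(g, W) = W + g
(29 + 30)**2 + V(S, c(sqrt(6 + 0))) = (29 + 30)**2 + ((5 + sqrt(6 + 0)) - 36) = 59**2 + ((5 + sqrt(6)) - 36) = 3481 + (-31 + sqrt(6)) = 3450 + sqrt(6)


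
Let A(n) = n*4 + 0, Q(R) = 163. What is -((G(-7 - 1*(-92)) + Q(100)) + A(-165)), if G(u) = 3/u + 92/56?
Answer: 589433/1190 ≈ 495.32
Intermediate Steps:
G(u) = 23/14 + 3/u (G(u) = 3/u + 92*(1/56) = 3/u + 23/14 = 23/14 + 3/u)
A(n) = 4*n (A(n) = 4*n + 0 = 4*n)
-((G(-7 - 1*(-92)) + Q(100)) + A(-165)) = -(((23/14 + 3/(-7 - 1*(-92))) + 163) + 4*(-165)) = -(((23/14 + 3/(-7 + 92)) + 163) - 660) = -(((23/14 + 3/85) + 163) - 660) = -((1997/1190 + 163) - 660) = -(195967/1190 - 660) = -1*(-589433/1190) = 589433/1190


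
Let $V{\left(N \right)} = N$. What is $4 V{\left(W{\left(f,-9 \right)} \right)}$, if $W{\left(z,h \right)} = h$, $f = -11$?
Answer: $-36$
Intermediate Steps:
$4 V{\left(W{\left(f,-9 \right)} \right)} = 4 \left(-9\right) = -36$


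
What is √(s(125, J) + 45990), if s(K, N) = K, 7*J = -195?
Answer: √46115 ≈ 214.74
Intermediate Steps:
J = -195/7 (J = (⅐)*(-195) = -195/7 ≈ -27.857)
√(s(125, J) + 45990) = √(125 + 45990) = √46115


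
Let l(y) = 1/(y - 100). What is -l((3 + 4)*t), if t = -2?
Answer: 1/114 ≈ 0.0087719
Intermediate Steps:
l(y) = 1/(-100 + y)
-l((3 + 4)*t) = -1/(-100 + (3 + 4)*(-2)) = -1/(-100 + 7*(-2)) = -1/(-100 - 14) = -1/(-114) = -1*(-1/114) = 1/114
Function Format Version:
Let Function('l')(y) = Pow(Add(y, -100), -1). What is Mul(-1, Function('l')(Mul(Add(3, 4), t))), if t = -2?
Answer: Rational(1, 114) ≈ 0.0087719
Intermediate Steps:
Function('l')(y) = Pow(Add(-100, y), -1)
Mul(-1, Function('l')(Mul(Add(3, 4), t))) = Mul(-1, Pow(Add(-100, Mul(Add(3, 4), -2)), -1)) = Mul(-1, Pow(Add(-100, Mul(7, -2)), -1)) = Mul(-1, Pow(Add(-100, -14), -1)) = Mul(-1, Pow(-114, -1)) = Mul(-1, Rational(-1, 114)) = Rational(1, 114)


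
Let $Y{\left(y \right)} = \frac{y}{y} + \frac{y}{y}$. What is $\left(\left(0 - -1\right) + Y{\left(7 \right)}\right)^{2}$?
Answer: $9$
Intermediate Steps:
$Y{\left(y \right)} = 2$ ($Y{\left(y \right)} = 1 + 1 = 2$)
$\left(\left(0 - -1\right) + Y{\left(7 \right)}\right)^{2} = \left(\left(0 - -1\right) + 2\right)^{2} = \left(\left(0 + 1\right) + 2\right)^{2} = \left(1 + 2\right)^{2} = 3^{2} = 9$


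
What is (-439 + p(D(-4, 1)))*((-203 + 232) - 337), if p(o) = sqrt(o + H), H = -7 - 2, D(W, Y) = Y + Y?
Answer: 135212 - 308*I*sqrt(7) ≈ 1.3521e+5 - 814.89*I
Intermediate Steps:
D(W, Y) = 2*Y
H = -9
p(o) = sqrt(-9 + o) (p(o) = sqrt(o - 9) = sqrt(-9 + o))
(-439 + p(D(-4, 1)))*((-203 + 232) - 337) = (-439 + sqrt(-9 + 2*1))*((-203 + 232) - 337) = (-439 + sqrt(-9 + 2))*(29 - 337) = (-439 + sqrt(-7))*(-308) = (-439 + I*sqrt(7))*(-308) = 135212 - 308*I*sqrt(7)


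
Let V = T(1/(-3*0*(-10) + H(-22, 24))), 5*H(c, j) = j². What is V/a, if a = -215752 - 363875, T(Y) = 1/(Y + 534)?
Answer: -64/19809654367 ≈ -3.2307e-9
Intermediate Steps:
H(c, j) = j²/5
T(Y) = 1/(534 + Y)
V = 576/307589 (V = 1/(534 + 1/(-3*0*(-10) + (⅕)*24²)) = 1/(534 + 1/(0*(-10) + (⅕)*576)) = 1/(534 + 1/(0 + 576/5)) = 1/(534 + 1/(576/5)) = 1/(534 + 5/576) = 1/(307589/576) = 576/307589 ≈ 0.0018726)
a = -579627
V/a = (576/307589)/(-579627) = (576/307589)*(-1/579627) = -64/19809654367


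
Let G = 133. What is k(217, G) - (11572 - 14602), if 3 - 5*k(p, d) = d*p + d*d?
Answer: -31397/5 ≈ -6279.4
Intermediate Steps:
k(p, d) = ⅗ - d²/5 - d*p/5 (k(p, d) = ⅗ - (d*p + d*d)/5 = ⅗ - (d*p + d²)/5 = ⅗ - (d² + d*p)/5 = ⅗ + (-d²/5 - d*p/5) = ⅗ - d²/5 - d*p/5)
k(217, G) - (11572 - 14602) = (⅗ - ⅕*133² - ⅕*133*217) - (11572 - 14602) = (⅗ - ⅕*17689 - 28861/5) - 1*(-3030) = (⅗ - 17689/5 - 28861/5) + 3030 = -46547/5 + 3030 = -31397/5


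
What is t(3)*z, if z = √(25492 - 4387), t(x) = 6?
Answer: 18*√2345 ≈ 871.65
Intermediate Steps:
z = 3*√2345 (z = √21105 = 3*√2345 ≈ 145.28)
t(3)*z = 6*(3*√2345) = 18*√2345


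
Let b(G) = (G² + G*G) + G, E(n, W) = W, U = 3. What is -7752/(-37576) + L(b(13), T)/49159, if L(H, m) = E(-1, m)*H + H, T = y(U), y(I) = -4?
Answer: 3880830/20990893 ≈ 0.18488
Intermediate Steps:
b(G) = G + 2*G² (b(G) = (G² + G²) + G = 2*G² + G = G + 2*G²)
T = -4
L(H, m) = H + H*m (L(H, m) = m*H + H = H*m + H = H + H*m)
-7752/(-37576) + L(b(13), T)/49159 = -7752/(-37576) + ((13*(1 + 2*13))*(1 - 4))/49159 = -7752*(-1/37576) + ((13*(1 + 26))*(-3))*(1/49159) = 969/4697 + ((13*27)*(-3))*(1/49159) = 969/4697 + (351*(-3))*(1/49159) = 969/4697 - 1053*1/49159 = 969/4697 - 1053/49159 = 3880830/20990893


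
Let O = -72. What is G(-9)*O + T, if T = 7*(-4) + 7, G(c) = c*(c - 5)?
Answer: -9093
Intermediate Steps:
G(c) = c*(-5 + c)
T = -21 (T = -28 + 7 = -21)
G(-9)*O + T = -9*(-5 - 9)*(-72) - 21 = -9*(-14)*(-72) - 21 = 126*(-72) - 21 = -9072 - 21 = -9093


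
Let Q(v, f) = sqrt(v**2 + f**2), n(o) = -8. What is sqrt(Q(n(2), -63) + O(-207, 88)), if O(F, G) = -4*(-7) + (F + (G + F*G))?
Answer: sqrt(-18307 + sqrt(4033)) ≈ 135.07*I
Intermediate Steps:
Q(v, f) = sqrt(f**2 + v**2)
O(F, G) = 28 + F + G + F*G (O(F, G) = 28 + (F + G + F*G) = 28 + F + G + F*G)
sqrt(Q(n(2), -63) + O(-207, 88)) = sqrt(sqrt((-63)**2 + (-8)**2) + (28 - 207 + 88 - 207*88)) = sqrt(sqrt(3969 + 64) + (28 - 207 + 88 - 18216)) = sqrt(sqrt(4033) - 18307) = sqrt(-18307 + sqrt(4033))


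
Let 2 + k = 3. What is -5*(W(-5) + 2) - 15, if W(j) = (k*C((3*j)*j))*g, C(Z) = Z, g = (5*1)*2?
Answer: -3775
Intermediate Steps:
k = 1 (k = -2 + 3 = 1)
g = 10 (g = 5*2 = 10)
W(j) = 30*j² (W(j) = (1*((3*j)*j))*10 = (1*(3*j²))*10 = (3*j²)*10 = 30*j²)
-5*(W(-5) + 2) - 15 = -5*(30*(-5)² + 2) - 15 = -5*(30*25 + 2) - 15 = -5*(750 + 2) - 15 = -3760 - 15 = -3775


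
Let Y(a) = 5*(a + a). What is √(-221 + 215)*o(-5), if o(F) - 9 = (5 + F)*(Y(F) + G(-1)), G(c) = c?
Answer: 9*I*√6 ≈ 22.045*I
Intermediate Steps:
Y(a) = 10*a (Y(a) = 5*(2*a) = 10*a)
o(F) = 9 + (-1 + 10*F)*(5 + F) (o(F) = 9 + (5 + F)*(10*F - 1) = 9 + (5 + F)*(-1 + 10*F) = 9 + (-1 + 10*F)*(5 + F))
√(-221 + 215)*o(-5) = √(-221 + 215)*(4 + 10*(-5)² + 49*(-5)) = √(-6)*(4 + 10*25 - 245) = (I*√6)*(4 + 250 - 245) = (I*√6)*9 = 9*I*√6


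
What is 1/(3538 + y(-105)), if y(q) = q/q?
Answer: 1/3539 ≈ 0.00028257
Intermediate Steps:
y(q) = 1
1/(3538 + y(-105)) = 1/(3538 + 1) = 1/3539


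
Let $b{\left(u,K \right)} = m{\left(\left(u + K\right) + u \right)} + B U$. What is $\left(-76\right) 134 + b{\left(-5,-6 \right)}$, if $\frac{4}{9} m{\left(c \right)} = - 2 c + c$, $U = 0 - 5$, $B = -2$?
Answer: $-10138$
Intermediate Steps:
$U = -5$ ($U = 0 - 5 = -5$)
$m{\left(c \right)} = - \frac{9 c}{4}$ ($m{\left(c \right)} = \frac{9 \left(- 2 c + c\right)}{4} = \frac{9 \left(- c\right)}{4} = - \frac{9 c}{4}$)
$b{\left(u,K \right)} = 10 - \frac{9 u}{2} - \frac{9 K}{4}$ ($b{\left(u,K \right)} = - \frac{9 \left(\left(u + K\right) + u\right)}{4} - -10 = - \frac{9 \left(\left(K + u\right) + u\right)}{4} + 10 = - \frac{9 \left(K + 2 u\right)}{4} + 10 = \left(- \frac{9 u}{2} - \frac{9 K}{4}\right) + 10 = 10 - \frac{9 u}{2} - \frac{9 K}{4}$)
$\left(-76\right) 134 + b{\left(-5,-6 \right)} = \left(-76\right) 134 - -46 = -10184 + \left(10 + \frac{45}{2} + \frac{27}{2}\right) = -10184 + 46 = -10138$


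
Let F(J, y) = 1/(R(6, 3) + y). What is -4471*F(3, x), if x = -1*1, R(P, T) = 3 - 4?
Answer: 4471/2 ≈ 2235.5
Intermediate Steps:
R(P, T) = -1
x = -1
F(J, y) = 1/(-1 + y)
-4471*F(3, x) = -4471/(-1 - 1) = -4471/(-2) = -4471*(-½) = 4471/2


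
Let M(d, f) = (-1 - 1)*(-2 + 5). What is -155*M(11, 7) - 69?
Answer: 861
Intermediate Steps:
M(d, f) = -6 (M(d, f) = -2*3 = -6)
-155*M(11, 7) - 69 = -155*(-6) - 69 = 930 - 69 = 861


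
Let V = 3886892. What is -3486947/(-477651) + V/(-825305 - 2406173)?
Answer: 4705707333487/771759349089 ≈ 6.0974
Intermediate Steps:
-3486947/(-477651) + V/(-825305 - 2406173) = -3486947/(-477651) + 3886892/(-825305 - 2406173) = -3486947*(-1/477651) + 3886892/(-3231478) = 3486947/477651 + 3886892*(-1/3231478) = 3486947/477651 - 1943446/1615739 = 4705707333487/771759349089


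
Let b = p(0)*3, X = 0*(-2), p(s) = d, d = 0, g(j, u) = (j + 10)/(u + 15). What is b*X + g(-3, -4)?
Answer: 7/11 ≈ 0.63636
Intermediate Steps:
g(j, u) = (10 + j)/(15 + u)
p(s) = 0
X = 0
b = 0 (b = 0*3 = 0)
b*X + g(-3, -4) = 0*0 + (10 - 3)/(15 - 4) = 0 + 7/11 = 7/11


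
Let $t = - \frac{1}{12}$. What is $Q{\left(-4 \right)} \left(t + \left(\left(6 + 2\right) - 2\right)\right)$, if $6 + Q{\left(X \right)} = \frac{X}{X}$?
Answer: $- \frac{355}{12} \approx -29.583$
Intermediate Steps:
$t = - \frac{1}{12}$ ($t = \left(-1\right) \frac{1}{12} = - \frac{1}{12} \approx -0.083333$)
$Q{\left(X \right)} = -5$ ($Q{\left(X \right)} = -6 + \frac{X}{X} = -6 + 1 = -5$)
$Q{\left(-4 \right)} \left(t + \left(\left(6 + 2\right) - 2\right)\right) = - 5 \left(- \frac{1}{12} + \left(\left(6 + 2\right) - 2\right)\right) = - 5 \left(- \frac{1}{12} + \left(8 - 2\right)\right) = - 5 \left(- \frac{1}{12} + 6\right) = \left(-5\right) \frac{71}{12} = - \frac{355}{12}$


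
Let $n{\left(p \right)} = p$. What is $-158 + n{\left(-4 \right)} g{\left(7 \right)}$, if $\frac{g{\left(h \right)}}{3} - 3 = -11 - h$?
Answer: $22$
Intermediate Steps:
$g{\left(h \right)} = -24 - 3 h$ ($g{\left(h \right)} = 9 + 3 \left(-11 - h\right) = 9 - \left(33 + 3 h\right) = -24 - 3 h$)
$-158 + n{\left(-4 \right)} g{\left(7 \right)} = -158 - 4 \left(-24 - 21\right) = -158 - -180 = -158 + 180 = 22$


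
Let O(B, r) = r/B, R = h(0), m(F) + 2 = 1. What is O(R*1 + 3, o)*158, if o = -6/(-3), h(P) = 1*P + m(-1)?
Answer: 158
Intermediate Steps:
m(F) = -1 (m(F) = -2 + 1 = -1)
h(P) = -1 + P (h(P) = 1*P - 1 = P - 1 = -1 + P)
R = -1 (R = -1 + 0 = -1)
o = 2 (o = -6*(-⅓) = 2)
O(R*1 + 3, o)*158 = (2/(-1*1 + 3))*158 = (2/(-1 + 3))*158 = (2/2)*158 = (2*(½))*158 = 1*158 = 158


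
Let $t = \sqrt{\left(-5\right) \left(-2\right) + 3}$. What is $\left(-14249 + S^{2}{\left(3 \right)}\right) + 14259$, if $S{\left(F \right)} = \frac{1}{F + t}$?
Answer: $\frac{91}{8} - \frac{3 \sqrt{13}}{8} \approx 10.023$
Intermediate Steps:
$t = \sqrt{13}$ ($t = \sqrt{10 + 3} = \sqrt{13} \approx 3.6056$)
$S{\left(F \right)} = \frac{1}{F + \sqrt{13}}$
$\left(-14249 + S^{2}{\left(3 \right)}\right) + 14259 = \left(-14249 + \left(\frac{1}{3 + \sqrt{13}}\right)^{2}\right) + 14259 = \left(-14249 + \frac{1}{\left(3 + \sqrt{13}\right)^{2}}\right) + 14259 = 10 + \frac{1}{\left(3 + \sqrt{13}\right)^{2}}$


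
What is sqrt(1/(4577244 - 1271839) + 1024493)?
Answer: sqrt(11193305438356419730)/3305405 ≈ 1012.2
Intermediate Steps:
sqrt(1/(4577244 - 1271839) + 1024493) = sqrt(1/3305405 + 1024493) = sqrt(3386364284666/3305405) = sqrt(11193305438356419730)/3305405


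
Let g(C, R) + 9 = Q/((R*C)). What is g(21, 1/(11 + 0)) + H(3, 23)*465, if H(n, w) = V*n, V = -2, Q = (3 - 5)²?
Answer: -58735/21 ≈ -2796.9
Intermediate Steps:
Q = 4 (Q = (-2)² = 4)
H(n, w) = -2*n
g(C, R) = -9 + 4/(C*R) (g(C, R) = -9 + 4/((R*C)) = -9 + 4/((C*R)) = -9 + 4*(1/(C*R)) = -9 + 4/(C*R))
g(21, 1/(11 + 0)) + H(3, 23)*465 = (-9 + 4/(21*1/(11 + 0))) - 2*3*465 = (-9 + 4*(1/21)/1/11) - 6*465 = (-9 + 4*(1/21)/(1/11)) - 2790 = (-9 + 4*(1/21)*11) - 2790 = (-9 + 44/21) - 2790 = -145/21 - 2790 = -58735/21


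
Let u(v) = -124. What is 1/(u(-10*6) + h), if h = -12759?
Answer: -1/12883 ≈ -7.7622e-5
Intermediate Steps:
1/(u(-10*6) + h) = 1/(-124 - 12759) = 1/(-12883) = -1/12883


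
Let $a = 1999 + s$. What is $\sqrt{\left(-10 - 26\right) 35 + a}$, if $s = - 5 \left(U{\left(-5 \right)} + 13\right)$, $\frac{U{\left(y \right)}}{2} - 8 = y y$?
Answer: $2 \sqrt{86} \approx 18.547$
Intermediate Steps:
$U{\left(y \right)} = 16 + 2 y^{2}$ ($U{\left(y \right)} = 16 + 2 y y = 16 + 2 y^{2}$)
$s = -395$ ($s = - 5 \left(\left(16 + 2 \left(-5\right)^{2}\right) + 13\right) = - 5 \left(\left(16 + 2 \cdot 25\right) + 13\right) = - 5 \left(\left(16 + 50\right) + 13\right) = - 5 \left(66 + 13\right) = \left(-5\right) 79 = -395$)
$a = 1604$ ($a = 1999 - 395 = 1604$)
$\sqrt{\left(-10 - 26\right) 35 + a} = \sqrt{\left(-10 - 26\right) 35 + 1604} = \sqrt{\left(-36\right) 35 + 1604} = \sqrt{-1260 + 1604} = \sqrt{344} = 2 \sqrt{86}$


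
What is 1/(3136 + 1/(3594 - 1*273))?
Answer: 3321/10414657 ≈ 0.00031888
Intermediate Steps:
1/(3136 + 1/(3594 - 1*273)) = 1/(3136 + 1/(3594 - 273)) = 1/(3136 + 1/3321) = 1/(10414657/3321) = 3321/10414657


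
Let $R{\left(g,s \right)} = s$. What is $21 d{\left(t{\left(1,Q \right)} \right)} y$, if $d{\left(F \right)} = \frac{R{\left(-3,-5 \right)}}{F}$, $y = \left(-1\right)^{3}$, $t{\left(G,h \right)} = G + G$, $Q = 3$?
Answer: $\frac{105}{2} \approx 52.5$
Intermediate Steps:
$t{\left(G,h \right)} = 2 G$
$y = -1$
$d{\left(F \right)} = - \frac{5}{F}$
$21 d{\left(t{\left(1,Q \right)} \right)} y = 21 \left(- \frac{5}{2 \cdot 1}\right) \left(-1\right) = 21 \left(- \frac{5}{2}\right) \left(-1\right) = \left(- \frac{105}{2}\right) \left(-1\right) = \frac{105}{2}$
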